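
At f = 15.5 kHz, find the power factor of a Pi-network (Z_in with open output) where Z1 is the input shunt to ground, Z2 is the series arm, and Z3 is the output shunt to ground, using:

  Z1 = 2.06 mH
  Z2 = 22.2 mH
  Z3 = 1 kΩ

Step 1 — Angular frequency: ω = 2π·f = 2π·1.55e+04 = 9.739e+04 rad/s.
Step 2 — Component impedances:
  Z1: Z = jωL = j·9.739e+04·0.00206 = 0 + j200.6 Ω
  Z2: Z = jωL = j·9.739e+04·0.0222 = 0 + j2162 Ω
  Z3: Z = R = 1000 Ω
Step 3 — With open output, the series arm Z2 and the output shunt Z3 appear in series to ground: Z2 + Z3 = 1000 + j2162 Ω.
Step 4 — Parallel with input shunt Z1: Z_in = Z1 || (Z2 + Z3) = 6.115 + j186.2 Ω = 186.3∠88.1° Ω.
Step 5 — Power factor: PF = cos(φ) = Re(Z)/|Z| = 6.1149/186.28 = 0.03283.
Step 6 — Type: Im(Z) = 186.2 ⇒ lagging (phase φ = 88.1°).

PF = 0.03283 (lagging, φ = 88.1°)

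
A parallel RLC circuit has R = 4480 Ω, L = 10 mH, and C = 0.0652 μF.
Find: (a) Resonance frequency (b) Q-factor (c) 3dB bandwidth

Step 1 — Resonance: ω₀ = 1/√(LC) = 1/√(0.01·6.52e-08) = 3.916e+04 rad/s.
Step 2 — f₀ = ω₀/(2π) = 6233 Hz.
Step 3 — Parallel Q: Q = R/(ω₀L) = 4480/(3.916e+04·0.01) = 11.44.
Step 4 — Bandwidth: Δω = ω₀/Q = 3424 rad/s; BW = Δω/(2π) = 544.9 Hz.

(a) f₀ = 6233 Hz  (b) Q = 11.44  (c) BW = 544.9 Hz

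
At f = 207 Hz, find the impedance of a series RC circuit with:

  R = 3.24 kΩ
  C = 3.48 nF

Step 1 — Angular frequency: ω = 2π·f = 2π·207 = 1301 rad/s.
Step 2 — Component impedances:
  R: Z = R = 3240 Ω
  C: Z = 1/(jωC) = -j/(ω·C) = 0 - j2.209e+05 Ω
Step 3 — Series combination: Z_total = R + C = 3240 - j2.209e+05 Ω = 2.21e+05∠-89.2° Ω.

Z = 3240 - j2.209e+05 Ω = 2.21e+05∠-89.2° Ω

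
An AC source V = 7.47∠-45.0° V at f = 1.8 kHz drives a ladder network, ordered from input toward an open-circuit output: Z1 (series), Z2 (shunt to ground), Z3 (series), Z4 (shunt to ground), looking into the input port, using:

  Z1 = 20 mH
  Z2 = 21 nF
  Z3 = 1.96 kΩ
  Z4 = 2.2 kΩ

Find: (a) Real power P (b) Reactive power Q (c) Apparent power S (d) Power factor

Step 1 — Angular frequency: ω = 2π·f = 2π·1800 = 1.131e+04 rad/s.
Step 2 — Component impedances:
  Z1: Z = jωL = j·1.131e+04·0.02 = 0 + j226.2 Ω
  Z2: Z = 1/(jωC) = -j/(ω·C) = 0 - j4210 Ω
  Z3: Z = R = 1960 Ω
  Z4: Z = R = 2200 Ω
Step 3 — Ladder network (open output): work backward from the far end, alternating series and parallel combinations. Z_in = 2105 - j1854 Ω = 2805∠-41.4° Ω.
Step 4 — Source phasor: V = 7.47∠-45.0° V = 5.282 - j5.282 V.
Step 5 — Current: I = V / Z = 0.002658 - j0.0001688 A = 0.002663∠-3.6° A.
Step 6 — Complex power: S = V·I* = 0.01493 - j0.01315 VA.
Step 7 — Real power: P = Re(S) = 0.01493 W.
Step 8 — Reactive power: Q = Im(S) = -0.01315 VAR.
Step 9 — Apparent power: |S| = 0.01989 VA.
Step 10 — Power factor: PF = P/|S| = 0.7505 (leading).

(a) P = 0.01493 W  (b) Q = -0.01315 VAR  (c) S = 0.01989 VA  (d) PF = 0.7505 (leading)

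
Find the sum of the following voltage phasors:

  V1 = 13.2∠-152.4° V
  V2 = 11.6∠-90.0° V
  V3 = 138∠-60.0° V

Step 1 — Convert each phasor to rectangular form:
  V1 = 13.2·(cos(-152.4°) + j·sin(-152.4°)) = -11.7 - j6.116 V
  V2 = 11.6·(cos(-90.0°) + j·sin(-90.0°)) = 0 - j11.6 V
  V3 = 138·(cos(-60.0°) + j·sin(-60.0°)) = 69 - j119.5 V
Step 2 — Sum components: V_total = 57.3 - j137.2 V.
Step 3 — Convert to polar: |V_total| = 148.7 V, ∠V_total = -67.3°.

V_total = 148.7∠-67.3° V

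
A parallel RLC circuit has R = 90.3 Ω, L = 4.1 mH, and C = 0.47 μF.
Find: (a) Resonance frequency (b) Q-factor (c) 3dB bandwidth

Step 1 — Resonance: ω₀ = 1/√(LC) = 1/√(0.0041·4.7e-07) = 2.278e+04 rad/s.
Step 2 — f₀ = ω₀/(2π) = 3626 Hz.
Step 3 — Parallel Q: Q = R/(ω₀L) = 90.3/(2.278e+04·0.0041) = 0.9668.
Step 4 — Bandwidth: Δω = ω₀/Q = 2.356e+04 rad/s; BW = Δω/(2π) = 3750 Hz.

(a) f₀ = 3626 Hz  (b) Q = 0.9668  (c) BW = 3750 Hz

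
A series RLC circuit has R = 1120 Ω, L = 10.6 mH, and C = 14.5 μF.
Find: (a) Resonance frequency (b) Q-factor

Step 1 — Resonance condition Im(Z)=0 gives ω₀ = 1/√(LC).
Step 2 — ω₀ = 1/√(0.0106·1.45e-05) = 2551 rad/s.
Step 3 — f₀ = ω₀/(2π) = 406 Hz.
Step 4 — Series Q: Q = ω₀L/R = 2551·0.0106/1120 = 0.02414.

(a) f₀ = 406 Hz  (b) Q = 0.02414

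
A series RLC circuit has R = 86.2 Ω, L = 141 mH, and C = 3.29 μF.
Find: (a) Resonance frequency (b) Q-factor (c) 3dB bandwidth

Step 1 — Resonance condition Im(Z)=0 gives ω₀ = 1/√(LC).
Step 2 — ω₀ = 1/√(0.141·3.29e-06) = 1468 rad/s.
Step 3 — f₀ = ω₀/(2π) = 233.7 Hz.
Step 4 — Series Q: Q = ω₀L/R = 1468·0.141/86.2 = 2.402.
Step 5 — 3dB bandwidth: Δω = ω₀/Q = 611.3 rad/s; BW = Δω/(2π) = 97.3 Hz.

(a) f₀ = 233.7 Hz  (b) Q = 2.402  (c) BW = 97.3 Hz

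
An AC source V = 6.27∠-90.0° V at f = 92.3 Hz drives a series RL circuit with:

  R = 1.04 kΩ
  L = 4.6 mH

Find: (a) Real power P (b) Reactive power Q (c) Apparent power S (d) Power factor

Step 1 — Angular frequency: ω = 2π·f = 2π·92.3 = 579.9 rad/s.
Step 2 — Component impedances:
  R: Z = R = 1040 Ω
  L: Z = jωL = j·579.9·0.0046 = 0 + j2.668 Ω
Step 3 — Series combination: Z_total = R + L = 1040 + j2.668 Ω = 1040∠0.1° Ω.
Step 4 — Source phasor: V = 6.27∠-90.0° V = 0 - j6.27 V.
Step 5 — Current: I = V / Z = -1.546e-05 - j0.006029 A = 0.006029∠-90.1° A.
Step 6 — Complex power: S = V·I* = 0.0378 + j9.696e-05 VA.
Step 7 — Real power: P = Re(S) = 0.0378 W.
Step 8 — Reactive power: Q = Im(S) = 9.696e-05 VAR.
Step 9 — Apparent power: |S| = 0.0378 VA.
Step 10 — Power factor: PF = P/|S| = 1 (lagging).

(a) P = 0.0378 W  (b) Q = 9.696e-05 VAR  (c) S = 0.0378 VA  (d) PF = 1 (lagging)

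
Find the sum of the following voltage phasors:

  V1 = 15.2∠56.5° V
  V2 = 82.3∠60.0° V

Step 1 — Convert each phasor to rectangular form:
  V1 = 15.2·(cos(56.5°) + j·sin(56.5°)) = 8.389 + j12.68 V
  V2 = 82.3·(cos(60.0°) + j·sin(60.0°)) = 41.15 + j71.27 V
Step 2 — Sum components: V_total = 49.54 + j83.95 V.
Step 3 — Convert to polar: |V_total| = 97.48 V, ∠V_total = 59.5°.

V_total = 97.48∠59.5° V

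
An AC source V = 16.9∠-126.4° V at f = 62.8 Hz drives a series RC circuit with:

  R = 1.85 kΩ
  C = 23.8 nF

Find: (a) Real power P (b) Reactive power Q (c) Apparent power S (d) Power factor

Step 1 — Angular frequency: ω = 2π·f = 2π·62.8 = 394.6 rad/s.
Step 2 — Component impedances:
  R: Z = R = 1850 Ω
  C: Z = 1/(jωC) = -j/(ω·C) = 0 - j1.065e+05 Ω
Step 3 — Series combination: Z_total = R + C = 1850 - j1.065e+05 Ω = 1.065e+05∠-89.0° Ω.
Step 4 — Source phasor: V = 16.9∠-126.4° V = -10.03 - j13.6 V.
Step 5 — Current: I = V / Z = 0.0001261 - j9.637e-05 A = 0.0001587∠-37.4° A.
Step 6 — Complex power: S = V·I* = 4.659e-05 - j0.002681 VA.
Step 7 — Real power: P = Re(S) = 4.659e-05 W.
Step 8 — Reactive power: Q = Im(S) = -0.002681 VAR.
Step 9 — Apparent power: |S| = 0.002682 VA.
Step 10 — Power factor: PF = P/|S| = 0.01737 (leading).

(a) P = 4.659e-05 W  (b) Q = -0.002681 VAR  (c) S = 0.002682 VA  (d) PF = 0.01737 (leading)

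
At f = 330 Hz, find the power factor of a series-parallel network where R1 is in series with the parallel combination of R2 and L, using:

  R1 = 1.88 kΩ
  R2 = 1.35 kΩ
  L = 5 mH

Step 1 — Angular frequency: ω = 2π·f = 2π·330 = 2073 rad/s.
Step 2 — Component impedances:
  R1: Z = R = 1880 Ω
  R2: Z = R = 1350 Ω
  L: Z = jωL = j·2073·0.005 = 0 + j10.37 Ω
Step 3 — Parallel branch: R2 || L = 1/(1/R2 + 1/L) = 0.07961 + j10.37 Ω.
Step 4 — Series with R1: Z_total = R1 + (R2 || L) = 1880 + j10.37 Ω = 1880∠0.3° Ω.
Step 5 — Power factor: PF = cos(φ) = Re(Z)/|Z| = 1880/1880 = 1.
Step 6 — Type: Im(Z) = 10.37 ⇒ lagging (phase φ = 0.3°).

PF = 1 (lagging, φ = 0.3°)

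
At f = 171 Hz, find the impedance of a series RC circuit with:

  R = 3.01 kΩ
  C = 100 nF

Step 1 — Angular frequency: ω = 2π·f = 2π·171 = 1074 rad/s.
Step 2 — Component impedances:
  R: Z = R = 3010 Ω
  C: Z = 1/(jωC) = -j/(ω·C) = 0 - j9307 Ω
Step 3 — Series combination: Z_total = R + C = 3010 - j9307 Ω = 9782∠-72.1° Ω.

Z = 3010 - j9307 Ω = 9782∠-72.1° Ω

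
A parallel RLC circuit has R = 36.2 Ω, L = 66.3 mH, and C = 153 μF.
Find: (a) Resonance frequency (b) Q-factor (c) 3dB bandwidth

Step 1 — Resonance: ω₀ = 1/√(LC) = 1/√(0.0663·0.000153) = 314 rad/s.
Step 2 — f₀ = ω₀/(2π) = 49.97 Hz.
Step 3 — Parallel Q: Q = R/(ω₀L) = 36.2/(314·0.0663) = 1.739.
Step 4 — Bandwidth: Δω = ω₀/Q = 180.6 rad/s; BW = Δω/(2π) = 28.74 Hz.

(a) f₀ = 49.97 Hz  (b) Q = 1.739  (c) BW = 28.74 Hz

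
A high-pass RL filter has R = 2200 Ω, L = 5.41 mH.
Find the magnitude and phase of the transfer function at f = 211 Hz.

Step 1 — Angular frequency: ω = 2π·211 = 1326 rad/s.
Step 2 — Transfer function: H(jω) = jωL/(R + jωL).
Step 3 — Numerator jωL = j·7.172; denominator R + jωL = 2200 + j7.172.
Step 4 — H = 1.063e-05 + j0.00326.
Step 5 — Magnitude: |H| = 0.00326 (-49.7 dB); phase: φ = 89.8°.

|H| = 0.00326 (-49.7 dB), φ = 89.8°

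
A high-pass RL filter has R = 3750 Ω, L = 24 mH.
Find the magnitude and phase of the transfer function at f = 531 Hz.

Step 1 — Angular frequency: ω = 2π·531 = 3336 rad/s.
Step 2 — Transfer function: H(jω) = jωL/(R + jωL).
Step 3 — Numerator jωL = j·80.07; denominator R + jωL = 3750 + j80.07.
Step 4 — H = 0.0004557 + j0.02134.
Step 5 — Magnitude: |H| = 0.02135 (-33.4 dB); phase: φ = 88.8°.

|H| = 0.02135 (-33.4 dB), φ = 88.8°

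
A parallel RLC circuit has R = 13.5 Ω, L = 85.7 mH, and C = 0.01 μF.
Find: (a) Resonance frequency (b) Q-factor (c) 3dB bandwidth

Step 1 — Resonance: ω₀ = 1/√(LC) = 1/√(0.0857·1e-08) = 3.416e+04 rad/s.
Step 2 — f₀ = ω₀/(2π) = 5437 Hz.
Step 3 — Parallel Q: Q = R/(ω₀L) = 13.5/(3.416e+04·0.0857) = 0.004612.
Step 4 — Bandwidth: Δω = ω₀/Q = 7.407e+06 rad/s; BW = Δω/(2π) = 1.179e+06 Hz.

(a) f₀ = 5437 Hz  (b) Q = 0.004612  (c) BW = 1.179e+06 Hz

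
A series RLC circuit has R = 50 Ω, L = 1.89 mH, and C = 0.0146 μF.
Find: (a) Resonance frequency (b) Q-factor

Step 1 — Resonance condition Im(Z)=0 gives ω₀ = 1/√(LC).
Step 2 — ω₀ = 1/√(0.00189·1.46e-08) = 1.904e+05 rad/s.
Step 3 — f₀ = ω₀/(2π) = 3.03e+04 Hz.
Step 4 — Series Q: Q = ω₀L/R = 1.904e+05·0.00189/50 = 7.196.

(a) f₀ = 3.03e+04 Hz  (b) Q = 7.196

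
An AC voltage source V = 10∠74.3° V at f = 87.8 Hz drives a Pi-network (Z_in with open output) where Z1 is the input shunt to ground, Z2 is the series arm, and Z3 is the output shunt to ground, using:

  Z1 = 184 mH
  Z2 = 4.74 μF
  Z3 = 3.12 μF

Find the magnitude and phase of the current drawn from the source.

Step 1 — Angular frequency: ω = 2π·f = 2π·87.8 = 551.7 rad/s.
Step 2 — Component impedances:
  Z1: Z = jωL = j·551.7·0.184 = 0 + j101.5 Ω
  Z2: Z = 1/(jωC) = -j/(ω·C) = 0 - j382.4 Ω
  Z3: Z = 1/(jωC) = -j/(ω·C) = 0 - j581 Ω
Step 3 — With open output, the series arm Z2 and the output shunt Z3 appear in series to ground: Z2 + Z3 = 0 - j963.4 Ω.
Step 4 — Parallel with input shunt Z1: Z_in = Z1 || (Z2 + Z3) = 0 + j113.5 Ω = 113.5∠90.0° Ω.
Step 5 — Source phasor: V = 10∠74.3° V = 2.706 + j9.627 V.
Step 6 — Ohm's law: I = V / Z_total = (2.706 + j9.627) / (0 + j113.5) = 0.08485 - j0.02385 A.
Step 7 — Convert to polar: |I| = 0.08814 A, ∠I = -15.7°.

I = 0.08814∠-15.7° A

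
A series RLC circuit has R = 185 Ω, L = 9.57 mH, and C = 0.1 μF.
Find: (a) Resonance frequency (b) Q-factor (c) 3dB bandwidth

Step 1 — Resonance condition Im(Z)=0 gives ω₀ = 1/√(LC).
Step 2 — ω₀ = 1/√(0.00957·1e-07) = 3.233e+04 rad/s.
Step 3 — f₀ = ω₀/(2π) = 5145 Hz.
Step 4 — Series Q: Q = ω₀L/R = 3.233e+04·0.00957/185 = 1.672.
Step 5 — 3dB bandwidth: Δω = ω₀/Q = 1.933e+04 rad/s; BW = Δω/(2π) = 3077 Hz.

(a) f₀ = 5145 Hz  (b) Q = 1.672  (c) BW = 3077 Hz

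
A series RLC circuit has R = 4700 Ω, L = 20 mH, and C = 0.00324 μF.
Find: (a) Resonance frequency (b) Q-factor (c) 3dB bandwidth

Step 1 — Resonance: ω₀ = 1/√(LC) = 1/√(0.02·3.24e-09) = 1.242e+05 rad/s.
Step 2 — f₀ = ω₀/(2π) = 1.977e+04 Hz.
Step 3 — Series Q: Q = ω₀L/R = 1.242e+05·0.02/4700 = 0.5286.
Step 4 — Bandwidth: Δω = ω₀/Q = 2.35e+05 rad/s; BW = Δω/(2π) = 3.74e+04 Hz.

(a) f₀ = 1.977e+04 Hz  (b) Q = 0.5286  (c) BW = 3.74e+04 Hz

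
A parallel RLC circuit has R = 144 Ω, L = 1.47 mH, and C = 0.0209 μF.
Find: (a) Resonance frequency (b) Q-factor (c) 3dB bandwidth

Step 1 — Resonance: ω₀ = 1/√(LC) = 1/√(0.00147·2.09e-08) = 1.804e+05 rad/s.
Step 2 — f₀ = ω₀/(2π) = 2.871e+04 Hz.
Step 3 — Parallel Q: Q = R/(ω₀L) = 144/(1.804e+05·0.00147) = 0.543.
Step 4 — Bandwidth: Δω = ω₀/Q = 3.323e+05 rad/s; BW = Δω/(2π) = 5.288e+04 Hz.

(a) f₀ = 2.871e+04 Hz  (b) Q = 0.543  (c) BW = 5.288e+04 Hz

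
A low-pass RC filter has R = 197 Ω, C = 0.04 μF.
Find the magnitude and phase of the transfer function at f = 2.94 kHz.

Step 1 — Angular frequency: ω = 2π·2940 = 1.847e+04 rad/s.
Step 2 — Transfer function: H(jω) = 1/(1 + jωRC).
Step 3 — Denominator: 1 + jωRC = 1 + j·1.847e+04·197·4e-08 = 1 + j0.1456.
Step 4 — H = 0.9793 - j0.1425.
Step 5 — Magnitude: |H| = 0.9896 (-0.1 dB); phase: φ = -8.3°.

|H| = 0.9896 (-0.1 dB), φ = -8.3°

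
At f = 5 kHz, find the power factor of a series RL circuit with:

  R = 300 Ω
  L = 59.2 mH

Step 1 — Angular frequency: ω = 2π·f = 2π·5000 = 3.142e+04 rad/s.
Step 2 — Component impedances:
  R: Z = R = 300 Ω
  L: Z = jωL = j·3.142e+04·0.0592 = 0 + j1860 Ω
Step 3 — Series combination: Z_total = R + L = 300 + j1860 Ω = 1884∠80.8° Ω.
Step 4 — Power factor: PF = cos(φ) = Re(Z)/|Z| = 300/1884 = 0.1592.
Step 5 — Type: Im(Z) = 1860 ⇒ lagging (phase φ = 80.8°).

PF = 0.1592 (lagging, φ = 80.8°)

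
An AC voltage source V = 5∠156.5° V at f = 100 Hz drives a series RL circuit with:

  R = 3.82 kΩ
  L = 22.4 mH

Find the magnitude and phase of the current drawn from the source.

Step 1 — Angular frequency: ω = 2π·f = 2π·100 = 628.3 rad/s.
Step 2 — Component impedances:
  R: Z = R = 3820 Ω
  L: Z = jωL = j·628.3·0.0224 = 0 + j14.07 Ω
Step 3 — Series combination: Z_total = R + L = 3820 + j14.07 Ω = 3820∠0.2° Ω.
Step 4 — Source phasor: V = 5∠156.5° V = -4.585 + j1.994 V.
Step 5 — Ohm's law: I = V / Z_total = (-4.585 + j1.994) / (3820 + j14.07) = -0.001198 + j0.0005263 A.
Step 6 — Convert to polar: |I| = 0.001309 A, ∠I = 156.3°.

I = 0.001309∠156.3° A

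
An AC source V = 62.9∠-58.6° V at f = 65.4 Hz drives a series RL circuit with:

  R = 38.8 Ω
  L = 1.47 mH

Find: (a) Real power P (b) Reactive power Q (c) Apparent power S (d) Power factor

Step 1 — Angular frequency: ω = 2π·f = 2π·65.4 = 410.9 rad/s.
Step 2 — Component impedances:
  R: Z = R = 38.8 Ω
  L: Z = jωL = j·410.9·0.00147 = 0 + j0.6041 Ω
Step 3 — Series combination: Z_total = R + L = 38.8 + j0.6041 Ω = 38.8∠0.9° Ω.
Step 4 — Source phasor: V = 62.9∠-58.6° V = 32.77 - j53.69 V.
Step 5 — Current: I = V / Z = 0.8229 - j1.397 A = 1.621∠-59.5° A.
Step 6 — Complex power: S = V·I* = 101.9 + j1.587 VA.
Step 7 — Real power: P = Re(S) = 101.9 W.
Step 8 — Reactive power: Q = Im(S) = 1.587 VAR.
Step 9 — Apparent power: |S| = 102 VA.
Step 10 — Power factor: PF = P/|S| = 0.9999 (lagging).

(a) P = 101.9 W  (b) Q = 1.587 VAR  (c) S = 102 VA  (d) PF = 0.9999 (lagging)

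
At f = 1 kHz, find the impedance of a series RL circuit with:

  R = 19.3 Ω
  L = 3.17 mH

Step 1 — Angular frequency: ω = 2π·f = 2π·1000 = 6283 rad/s.
Step 2 — Component impedances:
  R: Z = R = 19.3 Ω
  L: Z = jωL = j·6283·0.00317 = 0 + j19.92 Ω
Step 3 — Series combination: Z_total = R + L = 19.3 + j19.92 Ω = 27.73∠45.9° Ω.

Z = 19.3 + j19.92 Ω = 27.73∠45.9° Ω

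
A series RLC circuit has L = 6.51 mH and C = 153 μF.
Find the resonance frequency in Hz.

Step 1 — Resonance condition Im(Z)=0 gives ω₀ = 1/√(LC).
Step 2 — ω₀ = 1/√(0.00651·0.000153) = 1002 rad/s.
Step 3 — f₀ = ω₀/(2π) = 159.5 Hz.

f₀ = 159.5 Hz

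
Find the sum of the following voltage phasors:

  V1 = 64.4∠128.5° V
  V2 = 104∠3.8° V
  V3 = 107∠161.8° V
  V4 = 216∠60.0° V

Step 1 — Convert each phasor to rectangular form:
  V1 = 64.4·(cos(128.5°) + j·sin(128.5°)) = -40.09 + j50.4 V
  V2 = 104·(cos(3.8°) + j·sin(3.8°)) = 103.8 + j6.892 V
  V3 = 107·(cos(161.8°) + j·sin(161.8°)) = -101.6 + j33.42 V
  V4 = 216·(cos(60.0°) + j·sin(60.0°)) = 108 + j187.1 V
Step 2 — Sum components: V_total = 70.03 + j277.8 V.
Step 3 — Convert to polar: |V_total| = 286.5 V, ∠V_total = 75.8°.

V_total = 286.5∠75.8° V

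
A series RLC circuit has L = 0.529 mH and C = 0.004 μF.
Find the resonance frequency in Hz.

Step 1 — Resonance condition Im(Z)=0 gives ω₀ = 1/√(LC).
Step 2 — ω₀ = 1/√(0.000529·4e-09) = 6.875e+05 rad/s.
Step 3 — f₀ = ω₀/(2π) = 1.094e+05 Hz.

f₀ = 1.094e+05 Hz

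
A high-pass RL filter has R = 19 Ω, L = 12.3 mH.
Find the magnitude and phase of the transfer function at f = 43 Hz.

Step 1 — Angular frequency: ω = 2π·43 = 270.2 rad/s.
Step 2 — Transfer function: H(jω) = jωL/(R + jωL).
Step 3 — Numerator jωL = j·3.323; denominator R + jωL = 19 + j3.323.
Step 4 — H = 0.02968 + j0.1697.
Step 5 — Magnitude: |H| = 0.1723 (-15.3 dB); phase: φ = 80.1°.

|H| = 0.1723 (-15.3 dB), φ = 80.1°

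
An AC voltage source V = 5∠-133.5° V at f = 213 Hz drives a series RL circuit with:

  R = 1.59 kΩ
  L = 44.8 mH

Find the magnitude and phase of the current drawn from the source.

Step 1 — Angular frequency: ω = 2π·f = 2π·213 = 1338 rad/s.
Step 2 — Component impedances:
  R: Z = R = 1590 Ω
  L: Z = jωL = j·1338·0.0448 = 0 + j59.96 Ω
Step 3 — Series combination: Z_total = R + L = 1590 + j59.96 Ω = 1591∠2.2° Ω.
Step 4 — Source phasor: V = 5∠-133.5° V = -3.442 - j3.627 V.
Step 5 — Ohm's law: I = V / Z_total = (-3.442 - j3.627) / (1590 + j59.96) = -0.002247 - j0.002196 A.
Step 6 — Convert to polar: |I| = 0.003142 A, ∠I = -135.7°.

I = 0.003142∠-135.7° A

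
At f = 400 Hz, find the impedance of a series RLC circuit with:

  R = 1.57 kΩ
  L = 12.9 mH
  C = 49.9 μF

Step 1 — Angular frequency: ω = 2π·f = 2π·400 = 2513 rad/s.
Step 2 — Component impedances:
  R: Z = R = 1570 Ω
  L: Z = jωL = j·2513·0.0129 = 0 + j32.42 Ω
  C: Z = 1/(jωC) = -j/(ω·C) = 0 - j7.974 Ω
Step 3 — Series combination: Z_total = R + L + C = 1570 + j24.45 Ω = 1570∠0.9° Ω.

Z = 1570 + j24.45 Ω = 1570∠0.9° Ω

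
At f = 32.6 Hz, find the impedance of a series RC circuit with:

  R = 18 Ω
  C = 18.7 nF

Step 1 — Angular frequency: ω = 2π·f = 2π·32.6 = 204.8 rad/s.
Step 2 — Component impedances:
  R: Z = R = 18 Ω
  C: Z = 1/(jωC) = -j/(ω·C) = 0 - j2.611e+05 Ω
Step 3 — Series combination: Z_total = R + C = 18 - j2.611e+05 Ω = 2.611e+05∠-90.0° Ω.

Z = 18 - j2.611e+05 Ω = 2.611e+05∠-90.0° Ω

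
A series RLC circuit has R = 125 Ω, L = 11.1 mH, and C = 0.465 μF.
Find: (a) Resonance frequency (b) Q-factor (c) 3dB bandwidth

Step 1 — Resonance: ω₀ = 1/√(LC) = 1/√(0.0111·4.65e-07) = 1.392e+04 rad/s.
Step 2 — f₀ = ω₀/(2π) = 2215 Hz.
Step 3 — Series Q: Q = ω₀L/R = 1.392e+04·0.0111/125 = 1.236.
Step 4 — Bandwidth: Δω = ω₀/Q = 1.126e+04 rad/s; BW = Δω/(2π) = 1792 Hz.

(a) f₀ = 2215 Hz  (b) Q = 1.236  (c) BW = 1792 Hz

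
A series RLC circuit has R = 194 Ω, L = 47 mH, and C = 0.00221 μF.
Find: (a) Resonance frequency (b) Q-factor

Step 1 — Resonance condition Im(Z)=0 gives ω₀ = 1/√(LC).
Step 2 — ω₀ = 1/√(0.047·2.21e-09) = 9.812e+04 rad/s.
Step 3 — f₀ = ω₀/(2π) = 1.562e+04 Hz.
Step 4 — Series Q: Q = ω₀L/R = 9.812e+04·0.047/194 = 23.77.

(a) f₀ = 1.562e+04 Hz  (b) Q = 23.77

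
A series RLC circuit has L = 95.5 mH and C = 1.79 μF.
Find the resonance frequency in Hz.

Step 1 — Resonance condition Im(Z)=0 gives ω₀ = 1/√(LC).
Step 2 — ω₀ = 1/√(0.0955·1.79e-06) = 2419 rad/s.
Step 3 — f₀ = ω₀/(2π) = 384.9 Hz.

f₀ = 384.9 Hz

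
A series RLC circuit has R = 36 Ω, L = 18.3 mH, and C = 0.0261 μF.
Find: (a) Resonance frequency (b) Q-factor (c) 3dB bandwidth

Step 1 — Resonance: ω₀ = 1/√(LC) = 1/√(0.0183·2.61e-08) = 4.576e+04 rad/s.
Step 2 — f₀ = ω₀/(2π) = 7282 Hz.
Step 3 — Series Q: Q = ω₀L/R = 4.576e+04·0.0183/36 = 23.26.
Step 4 — Bandwidth: Δω = ω₀/Q = 1967 rad/s; BW = Δω/(2π) = 313.1 Hz.

(a) f₀ = 7282 Hz  (b) Q = 23.26  (c) BW = 313.1 Hz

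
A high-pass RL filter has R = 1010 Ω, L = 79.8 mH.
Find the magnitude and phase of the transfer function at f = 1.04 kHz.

Step 1 — Angular frequency: ω = 2π·1040 = 6535 rad/s.
Step 2 — Transfer function: H(jω) = jωL/(R + jωL).
Step 3 — Numerator jωL = j·521.5; denominator R + jωL = 1010 + j521.5.
Step 4 — H = 0.2105 + j0.4076.
Step 5 — Magnitude: |H| = 0.4588 (-6.8 dB); phase: φ = 62.7°.

|H| = 0.4588 (-6.8 dB), φ = 62.7°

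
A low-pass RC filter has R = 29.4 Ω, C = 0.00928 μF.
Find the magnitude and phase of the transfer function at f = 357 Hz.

Step 1 — Angular frequency: ω = 2π·357 = 2243 rad/s.
Step 2 — Transfer function: H(jω) = 1/(1 + jωRC).
Step 3 — Denominator: 1 + jωRC = 1 + j·2243·29.4·9.28e-09 = 1 + j0.000612.
Step 4 — H = 1 - j0.000612.
Step 5 — Magnitude: |H| = 1 (-0.0 dB); phase: φ = -0.0°.

|H| = 1 (-0.0 dB), φ = -0.0°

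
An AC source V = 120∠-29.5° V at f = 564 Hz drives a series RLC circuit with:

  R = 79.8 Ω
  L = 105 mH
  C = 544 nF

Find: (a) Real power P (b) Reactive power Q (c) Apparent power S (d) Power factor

Step 1 — Angular frequency: ω = 2π·f = 2π·564 = 3544 rad/s.
Step 2 — Component impedances:
  R: Z = R = 79.8 Ω
  L: Z = jωL = j·3544·0.105 = 0 + j372.1 Ω
  C: Z = 1/(jωC) = -j/(ω·C) = 0 - j518.7 Ω
Step 3 — Series combination: Z_total = R + L + C = 79.8 - j146.6 Ω = 166.9∠-61.4° Ω.
Step 4 — Source phasor: V = 120∠-29.5° V = 104.4 - j59.09 V.
Step 5 — Current: I = V / Z = 0.6099 + j0.3803 A = 0.7188∠31.9° A.
Step 6 — Complex power: S = V·I* = 41.23 - j75.76 VA.
Step 7 — Real power: P = Re(S) = 41.23 W.
Step 8 — Reactive power: Q = Im(S) = -75.76 VAR.
Step 9 — Apparent power: |S| = 86.25 VA.
Step 10 — Power factor: PF = P/|S| = 0.478 (leading).

(a) P = 41.23 W  (b) Q = -75.76 VAR  (c) S = 86.25 VA  (d) PF = 0.478 (leading)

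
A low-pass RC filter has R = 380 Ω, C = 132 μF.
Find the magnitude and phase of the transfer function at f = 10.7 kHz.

Step 1 — Angular frequency: ω = 2π·1.07e+04 = 6.723e+04 rad/s.
Step 2 — Transfer function: H(jω) = 1/(1 + jωRC).
Step 3 — Denominator: 1 + jωRC = 1 + j·6.723e+04·380·0.000132 = 1 + j3372.
Step 4 — H = 8.793e-08 - j0.0002965.
Step 5 — Magnitude: |H| = 0.0002965 (-70.6 dB); phase: φ = -90.0°.

|H| = 0.0002965 (-70.6 dB), φ = -90.0°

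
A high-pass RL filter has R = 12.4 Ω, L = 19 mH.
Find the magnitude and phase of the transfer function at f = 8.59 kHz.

Step 1 — Angular frequency: ω = 2π·8590 = 5.397e+04 rad/s.
Step 2 — Transfer function: H(jω) = jωL/(R + jωL).
Step 3 — Numerator jωL = j·1025; denominator R + jωL = 12.4 + j1025.
Step 4 — H = 0.9999 + j0.01209.
Step 5 — Magnitude: |H| = 0.9999 (-0.0 dB); phase: φ = 0.7°.

|H| = 0.9999 (-0.0 dB), φ = 0.7°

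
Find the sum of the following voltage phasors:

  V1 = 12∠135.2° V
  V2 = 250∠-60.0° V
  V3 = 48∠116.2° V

Step 1 — Convert each phasor to rectangular form:
  V1 = 12·(cos(135.2°) + j·sin(135.2°)) = -8.515 + j8.456 V
  V2 = 250·(cos(-60.0°) + j·sin(-60.0°)) = 125 - j216.5 V
  V3 = 48·(cos(116.2°) + j·sin(116.2°)) = -21.19 + j43.07 V
Step 2 — Sum components: V_total = 95.29 - j165 V.
Step 3 — Convert to polar: |V_total| = 190.5 V, ∠V_total = -60.0°.

V_total = 190.5∠-60.0° V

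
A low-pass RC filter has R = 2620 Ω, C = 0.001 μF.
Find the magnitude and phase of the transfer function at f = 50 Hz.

Step 1 — Angular frequency: ω = 2π·50 = 314.2 rad/s.
Step 2 — Transfer function: H(jω) = 1/(1 + jωRC).
Step 3 — Denominator: 1 + jωRC = 1 + j·314.2·2620·1e-09 = 1 + j0.0008231.
Step 4 — H = 1 - j0.0008231.
Step 5 — Magnitude: |H| = 1 (-0.0 dB); phase: φ = -0.0°.

|H| = 1 (-0.0 dB), φ = -0.0°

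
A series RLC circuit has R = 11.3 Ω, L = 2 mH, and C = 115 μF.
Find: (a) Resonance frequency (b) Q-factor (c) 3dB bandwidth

Step 1 — Resonance: ω₀ = 1/√(LC) = 1/√(0.002·0.000115) = 2085 rad/s.
Step 2 — f₀ = ω₀/(2π) = 331.9 Hz.
Step 3 — Series Q: Q = ω₀L/R = 2085·0.002/11.3 = 0.3691.
Step 4 — Bandwidth: Δω = ω₀/Q = 5650 rad/s; BW = Δω/(2π) = 899.2 Hz.

(a) f₀ = 331.9 Hz  (b) Q = 0.3691  (c) BW = 899.2 Hz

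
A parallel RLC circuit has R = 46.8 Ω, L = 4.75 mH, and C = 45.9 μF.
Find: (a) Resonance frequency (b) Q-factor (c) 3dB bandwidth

Step 1 — Resonance: ω₀ = 1/√(LC) = 1/√(0.00475·4.59e-05) = 2142 rad/s.
Step 2 — f₀ = ω₀/(2π) = 340.9 Hz.
Step 3 — Parallel Q: Q = R/(ω₀L) = 46.8/(2142·0.00475) = 4.601.
Step 4 — Bandwidth: Δω = ω₀/Q = 465.5 rad/s; BW = Δω/(2π) = 74.09 Hz.

(a) f₀ = 340.9 Hz  (b) Q = 4.601  (c) BW = 74.09 Hz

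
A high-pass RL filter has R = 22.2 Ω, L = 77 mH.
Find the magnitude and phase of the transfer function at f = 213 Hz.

Step 1 — Angular frequency: ω = 2π·213 = 1338 rad/s.
Step 2 — Transfer function: H(jω) = jωL/(R + jωL).
Step 3 — Numerator jωL = j·103.1; denominator R + jωL = 22.2 + j103.1.
Step 4 — H = 0.9556 + j0.2059.
Step 5 — Magnitude: |H| = 0.9776 (-0.2 dB); phase: φ = 12.2°.

|H| = 0.9776 (-0.2 dB), φ = 12.2°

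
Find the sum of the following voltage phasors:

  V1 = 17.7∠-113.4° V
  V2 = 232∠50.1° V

Step 1 — Convert each phasor to rectangular form:
  V1 = 17.7·(cos(-113.4°) + j·sin(-113.4°)) = -7.03 - j16.24 V
  V2 = 232·(cos(50.1°) + j·sin(50.1°)) = 148.8 + j178 V
Step 2 — Sum components: V_total = 141.8 + j161.7 V.
Step 3 — Convert to polar: |V_total| = 215.1 V, ∠V_total = 48.8°.

V_total = 215.1∠48.8° V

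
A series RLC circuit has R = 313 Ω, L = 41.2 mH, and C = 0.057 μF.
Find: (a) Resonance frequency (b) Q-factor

Step 1 — Resonance condition Im(Z)=0 gives ω₀ = 1/√(LC).
Step 2 — ω₀ = 1/√(0.0412·5.7e-08) = 2.064e+04 rad/s.
Step 3 — f₀ = ω₀/(2π) = 3284 Hz.
Step 4 — Series Q: Q = ω₀L/R = 2.064e+04·0.0412/313 = 2.716.

(a) f₀ = 3284 Hz  (b) Q = 2.716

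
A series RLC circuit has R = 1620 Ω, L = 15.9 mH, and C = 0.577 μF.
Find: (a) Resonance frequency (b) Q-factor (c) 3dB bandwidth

Step 1 — Resonance: ω₀ = 1/√(LC) = 1/√(0.0159·5.77e-07) = 1.044e+04 rad/s.
Step 2 — f₀ = ω₀/(2π) = 1662 Hz.
Step 3 — Series Q: Q = ω₀L/R = 1.044e+04·0.0159/1620 = 0.1025.
Step 4 — Bandwidth: Δω = ω₀/Q = 1.019e+05 rad/s; BW = Δω/(2π) = 1.622e+04 Hz.

(a) f₀ = 1662 Hz  (b) Q = 0.1025  (c) BW = 1.622e+04 Hz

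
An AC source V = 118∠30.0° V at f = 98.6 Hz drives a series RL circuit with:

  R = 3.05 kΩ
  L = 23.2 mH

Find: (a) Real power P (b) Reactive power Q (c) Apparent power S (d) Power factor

Step 1 — Angular frequency: ω = 2π·f = 2π·98.6 = 619.5 rad/s.
Step 2 — Component impedances:
  R: Z = R = 3050 Ω
  L: Z = jωL = j·619.5·0.0232 = 0 + j14.37 Ω
Step 3 — Series combination: Z_total = R + L = 3050 + j14.37 Ω = 3050∠0.3° Ω.
Step 4 — Source phasor: V = 118∠30.0° V = 102.2 + j59 V.
Step 5 — Current: I = V / Z = 0.0336 + j0.01919 A = 0.03869∠29.7° A.
Step 6 — Complex power: S = V·I* = 4.565 + j0.02151 VA.
Step 7 — Real power: P = Re(S) = 4.565 W.
Step 8 — Reactive power: Q = Im(S) = 0.02151 VAR.
Step 9 — Apparent power: |S| = 4.565 VA.
Step 10 — Power factor: PF = P/|S| = 1 (lagging).

(a) P = 4.565 W  (b) Q = 0.02151 VAR  (c) S = 4.565 VA  (d) PF = 1 (lagging)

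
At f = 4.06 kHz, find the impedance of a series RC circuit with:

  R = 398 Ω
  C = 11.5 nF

Step 1 — Angular frequency: ω = 2π·f = 2π·4060 = 2.551e+04 rad/s.
Step 2 — Component impedances:
  R: Z = R = 398 Ω
  C: Z = 1/(jωC) = -j/(ω·C) = 0 - j3409 Ω
Step 3 — Series combination: Z_total = R + C = 398 - j3409 Ω = 3432∠-83.3° Ω.

Z = 398 - j3409 Ω = 3432∠-83.3° Ω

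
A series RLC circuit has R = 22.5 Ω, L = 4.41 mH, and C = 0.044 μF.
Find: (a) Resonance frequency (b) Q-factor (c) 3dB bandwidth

Step 1 — Resonance condition Im(Z)=0 gives ω₀ = 1/√(LC).
Step 2 — ω₀ = 1/√(0.00441·4.4e-08) = 7.179e+04 rad/s.
Step 3 — f₀ = ω₀/(2π) = 1.143e+04 Hz.
Step 4 — Series Q: Q = ω₀L/R = 7.179e+04·0.00441/22.5 = 14.07.
Step 5 — 3dB bandwidth: Δω = ω₀/Q = 5102 rad/s; BW = Δω/(2π) = 812 Hz.

(a) f₀ = 1.143e+04 Hz  (b) Q = 14.07  (c) BW = 812 Hz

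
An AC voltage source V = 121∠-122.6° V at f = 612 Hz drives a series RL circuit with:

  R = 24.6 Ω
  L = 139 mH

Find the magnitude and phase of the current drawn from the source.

Step 1 — Angular frequency: ω = 2π·f = 2π·612 = 3845 rad/s.
Step 2 — Component impedances:
  R: Z = R = 24.6 Ω
  L: Z = jωL = j·3845·0.139 = 0 + j534.5 Ω
Step 3 — Series combination: Z_total = R + L = 24.6 + j534.5 Ω = 535.1∠87.4° Ω.
Step 4 — Source phasor: V = 121∠-122.6° V = -65.19 - j101.9 V.
Step 5 — Ohm's law: I = V / Z_total = (-65.19 - j101.9) / (24.6 + j534.5) = -0.1959 + j0.113 A.
Step 6 — Convert to polar: |I| = 0.2261 A, ∠I = 150.0°.

I = 0.2261∠150.0° A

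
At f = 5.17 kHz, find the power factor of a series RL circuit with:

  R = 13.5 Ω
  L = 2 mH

Step 1 — Angular frequency: ω = 2π·f = 2π·5170 = 3.248e+04 rad/s.
Step 2 — Component impedances:
  R: Z = R = 13.5 Ω
  L: Z = jωL = j·3.248e+04·0.002 = 0 + j64.97 Ω
Step 3 — Series combination: Z_total = R + L = 13.5 + j64.97 Ω = 66.36∠78.3° Ω.
Step 4 — Power factor: PF = cos(φ) = Re(Z)/|Z| = 13.5/66.36 = 0.2034.
Step 5 — Type: Im(Z) = 64.97 ⇒ lagging (phase φ = 78.3°).

PF = 0.2034 (lagging, φ = 78.3°)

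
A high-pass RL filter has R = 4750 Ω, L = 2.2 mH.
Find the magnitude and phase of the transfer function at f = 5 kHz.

Step 1 — Angular frequency: ω = 2π·5000 = 3.142e+04 rad/s.
Step 2 — Transfer function: H(jω) = jωL/(R + jωL).
Step 3 — Numerator jωL = j·69.12; denominator R + jωL = 4750 + j69.12.
Step 4 — H = 0.0002117 + j0.01455.
Step 5 — Magnitude: |H| = 0.01455 (-36.7 dB); phase: φ = 89.2°.

|H| = 0.01455 (-36.7 dB), φ = 89.2°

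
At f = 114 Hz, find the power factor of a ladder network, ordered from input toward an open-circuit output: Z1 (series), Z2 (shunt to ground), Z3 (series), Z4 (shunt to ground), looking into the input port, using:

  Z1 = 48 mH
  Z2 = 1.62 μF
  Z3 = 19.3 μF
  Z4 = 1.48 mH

Step 1 — Angular frequency: ω = 2π·f = 2π·114 = 716.3 rad/s.
Step 2 — Component impedances:
  Z1: Z = jωL = j·716.3·0.048 = 0 + j34.38 Ω
  Z2: Z = 1/(jωC) = -j/(ω·C) = 0 - j861.8 Ω
  Z3: Z = 1/(jωC) = -j/(ω·C) = 0 - j72.34 Ω
  Z4: Z = jωL = j·716.3·0.00148 = 0 + j1.06 Ω
Step 3 — Ladder network (open output): work backward from the far end, alternating series and parallel combinations. Z_in = 0 - j31.45 Ω = 31.45∠-90.0° Ω.
Step 4 — Power factor: PF = cos(φ) = Re(Z)/|Z| = 0/31.45 = 0.
Step 5 — Type: Im(Z) = -31.45 ⇒ leading (phase φ = -90.0°).

PF = 0 (leading, φ = -90.0°)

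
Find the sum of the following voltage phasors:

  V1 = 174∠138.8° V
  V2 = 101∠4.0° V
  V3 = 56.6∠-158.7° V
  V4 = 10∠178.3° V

Step 1 — Convert each phasor to rectangular form:
  V1 = 174·(cos(138.8°) + j·sin(138.8°)) = -130.9 + j114.6 V
  V2 = 101·(cos(4.0°) + j·sin(4.0°)) = 100.8 + j7.045 V
  V3 = 56.6·(cos(-158.7°) + j·sin(-158.7°)) = -52.73 - j20.56 V
  V4 = 10·(cos(178.3°) + j·sin(178.3°)) = -9.996 + j0.2967 V
Step 2 — Sum components: V_total = -92.9 + j101.4 V.
Step 3 — Convert to polar: |V_total| = 137.5 V, ∠V_total = 132.5°.

V_total = 137.5∠132.5° V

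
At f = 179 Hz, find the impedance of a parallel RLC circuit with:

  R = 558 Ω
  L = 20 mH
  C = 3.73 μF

Step 1 — Angular frequency: ω = 2π·f = 2π·179 = 1125 rad/s.
Step 2 — Component impedances:
  R: Z = R = 558 Ω
  L: Z = jωL = j·1125·0.02 = 0 + j22.49 Ω
  C: Z = 1/(jωC) = -j/(ω·C) = 0 - j238.4 Ω
Step 3 — Parallel combination: 1/Z_total = 1/R + 1/L + 1/C; Z_total = 1.103 + j24.79 Ω = 24.81∠87.5° Ω.

Z = 1.103 + j24.79 Ω = 24.81∠87.5° Ω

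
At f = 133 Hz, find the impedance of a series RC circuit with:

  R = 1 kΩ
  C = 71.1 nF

Step 1 — Angular frequency: ω = 2π·f = 2π·133 = 835.7 rad/s.
Step 2 — Component impedances:
  R: Z = R = 1000 Ω
  C: Z = 1/(jωC) = -j/(ω·C) = 0 - j1.683e+04 Ω
Step 3 — Series combination: Z_total = R + C = 1000 - j1.683e+04 Ω = 1.686e+04∠-86.6° Ω.

Z = 1000 - j1.683e+04 Ω = 1.686e+04∠-86.6° Ω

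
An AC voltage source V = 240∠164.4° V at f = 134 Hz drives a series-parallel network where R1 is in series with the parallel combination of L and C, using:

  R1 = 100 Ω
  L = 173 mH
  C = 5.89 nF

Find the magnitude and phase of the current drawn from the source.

Step 1 — Angular frequency: ω = 2π·f = 2π·134 = 841.9 rad/s.
Step 2 — Component impedances:
  R1: Z = R = 100 Ω
  L: Z = jωL = j·841.9·0.173 = 0 + j145.7 Ω
  C: Z = 1/(jωC) = -j/(ω·C) = 0 - j2.017e+05 Ω
Step 3 — Parallel branch: L || C = 1/(1/L + 1/C) = 0 + j145.8 Ω.
Step 4 — Series with R1: Z_total = R1 + (L || C) = 100 + j145.8 Ω = 176.8∠55.5° Ω.
Step 5 — Source phasor: V = 240∠164.4° V = -231.2 + j64.54 V.
Step 6 — Ohm's law: I = V / Z_total = (-231.2 + j64.54) / (100 + j145.8) = -0.4387 + j1.285 A.
Step 7 — Convert to polar: |I| = 1.358 A, ∠I = 108.9°.

I = 1.358∠108.9° A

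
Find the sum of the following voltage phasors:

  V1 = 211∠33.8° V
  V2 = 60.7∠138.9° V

Step 1 — Convert each phasor to rectangular form:
  V1 = 211·(cos(33.8°) + j·sin(33.8°)) = 175.3 + j117.4 V
  V2 = 60.7·(cos(138.9°) + j·sin(138.9°)) = -45.74 + j39.9 V
Step 2 — Sum components: V_total = 129.6 + j157.3 V.
Step 3 — Convert to polar: |V_total| = 203.8 V, ∠V_total = 50.5°.

V_total = 203.8∠50.5° V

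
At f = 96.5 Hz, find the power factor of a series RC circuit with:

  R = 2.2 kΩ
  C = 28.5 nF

Step 1 — Angular frequency: ω = 2π·f = 2π·96.5 = 606.3 rad/s.
Step 2 — Component impedances:
  R: Z = R = 2200 Ω
  C: Z = 1/(jωC) = -j/(ω·C) = 0 - j5.787e+04 Ω
Step 3 — Series combination: Z_total = R + C = 2200 - j5.787e+04 Ω = 5.791e+04∠-87.8° Ω.
Step 4 — Power factor: PF = cos(φ) = Re(Z)/|Z| = 2200/5.791e+04 = 0.03799.
Step 5 — Type: Im(Z) = -5.787e+04 ⇒ leading (phase φ = -87.8°).

PF = 0.03799 (leading, φ = -87.8°)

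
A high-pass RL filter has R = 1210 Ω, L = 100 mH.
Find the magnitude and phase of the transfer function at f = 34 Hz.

Step 1 — Angular frequency: ω = 2π·34 = 213.6 rad/s.
Step 2 — Transfer function: H(jω) = jωL/(R + jωL).
Step 3 — Numerator jωL = j·21.36; denominator R + jωL = 1210 + j21.36.
Step 4 — H = 0.0003116 + j0.01765.
Step 5 — Magnitude: |H| = 0.01765 (-35.1 dB); phase: φ = 89.0°.

|H| = 0.01765 (-35.1 dB), φ = 89.0°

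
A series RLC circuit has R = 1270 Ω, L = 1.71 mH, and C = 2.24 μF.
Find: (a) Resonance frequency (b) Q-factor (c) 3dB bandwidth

Step 1 — Resonance: ω₀ = 1/√(LC) = 1/√(0.00171·2.24e-06) = 1.616e+04 rad/s.
Step 2 — f₀ = ω₀/(2π) = 2572 Hz.
Step 3 — Series Q: Q = ω₀L/R = 1.616e+04·0.00171/1270 = 0.02176.
Step 4 — Bandwidth: Δω = ω₀/Q = 7.427e+05 rad/s; BW = Δω/(2π) = 1.182e+05 Hz.

(a) f₀ = 2572 Hz  (b) Q = 0.02176  (c) BW = 1.182e+05 Hz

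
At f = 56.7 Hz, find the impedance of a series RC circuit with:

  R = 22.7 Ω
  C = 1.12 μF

Step 1 — Angular frequency: ω = 2π·f = 2π·56.7 = 356.3 rad/s.
Step 2 — Component impedances:
  R: Z = R = 22.7 Ω
  C: Z = 1/(jωC) = -j/(ω·C) = 0 - j2506 Ω
Step 3 — Series combination: Z_total = R + C = 22.7 - j2506 Ω = 2506∠-89.5° Ω.

Z = 22.7 - j2506 Ω = 2506∠-89.5° Ω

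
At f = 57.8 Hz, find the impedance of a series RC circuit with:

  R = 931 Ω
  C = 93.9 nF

Step 1 — Angular frequency: ω = 2π·f = 2π·57.8 = 363.2 rad/s.
Step 2 — Component impedances:
  R: Z = R = 931 Ω
  C: Z = 1/(jωC) = -j/(ω·C) = 0 - j2.932e+04 Ω
Step 3 — Series combination: Z_total = R + C = 931 - j2.932e+04 Ω = 2.934e+04∠-88.2° Ω.

Z = 931 - j2.932e+04 Ω = 2.934e+04∠-88.2° Ω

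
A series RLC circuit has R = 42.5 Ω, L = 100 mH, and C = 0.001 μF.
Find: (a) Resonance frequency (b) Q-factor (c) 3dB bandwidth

Step 1 — Resonance: ω₀ = 1/√(LC) = 1/√(0.1·1e-09) = 1e+05 rad/s.
Step 2 — f₀ = ω₀/(2π) = 1.592e+04 Hz.
Step 3 — Series Q: Q = ω₀L/R = 1e+05·0.1/42.5 = 235.3.
Step 4 — Bandwidth: Δω = ω₀/Q = 425 rad/s; BW = Δω/(2π) = 67.64 Hz.

(a) f₀ = 1.592e+04 Hz  (b) Q = 235.3  (c) BW = 67.64 Hz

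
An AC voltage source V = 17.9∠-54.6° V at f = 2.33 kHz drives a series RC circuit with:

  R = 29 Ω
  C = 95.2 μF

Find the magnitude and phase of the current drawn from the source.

Step 1 — Angular frequency: ω = 2π·f = 2π·2330 = 1.464e+04 rad/s.
Step 2 — Component impedances:
  R: Z = R = 29 Ω
  C: Z = 1/(jωC) = -j/(ω·C) = 0 - j0.7175 Ω
Step 3 — Series combination: Z_total = R + C = 29 - j0.7175 Ω = 29.01∠-1.4° Ω.
Step 4 — Source phasor: V = 17.9∠-54.6° V = 10.37 - j14.59 V.
Step 5 — Ohm's law: I = V / Z_total = (10.37 - j14.59) / (29 - j0.7175) = 0.3698 - j0.494 A.
Step 6 — Convert to polar: |I| = 0.6171 A, ∠I = -53.2°.

I = 0.6171∠-53.2° A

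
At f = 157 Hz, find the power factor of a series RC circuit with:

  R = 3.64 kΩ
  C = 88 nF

Step 1 — Angular frequency: ω = 2π·f = 2π·157 = 986.5 rad/s.
Step 2 — Component impedances:
  R: Z = R = 3640 Ω
  C: Z = 1/(jωC) = -j/(ω·C) = 0 - j1.152e+04 Ω
Step 3 — Series combination: Z_total = R + C = 3640 - j1.152e+04 Ω = 1.208e+04∠-72.5° Ω.
Step 4 — Power factor: PF = cos(φ) = Re(Z)/|Z| = 3640/1.208e+04 = 0.3013.
Step 5 — Type: Im(Z) = -1.152e+04 ⇒ leading (phase φ = -72.5°).

PF = 0.3013 (leading, φ = -72.5°)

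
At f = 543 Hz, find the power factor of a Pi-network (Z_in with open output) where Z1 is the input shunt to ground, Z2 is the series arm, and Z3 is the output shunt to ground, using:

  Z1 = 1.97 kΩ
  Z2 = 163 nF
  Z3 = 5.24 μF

Step 1 — Angular frequency: ω = 2π·f = 2π·543 = 3412 rad/s.
Step 2 — Component impedances:
  Z1: Z = R = 1970 Ω
  Z2: Z = 1/(jωC) = -j/(ω·C) = 0 - j1798 Ω
  Z3: Z = 1/(jωC) = -j/(ω·C) = 0 - j55.94 Ω
Step 3 — With open output, the series arm Z2 and the output shunt Z3 appear in series to ground: Z2 + Z3 = 0 - j1854 Ω.
Step 4 — Parallel with input shunt Z1: Z_in = Z1 || (Z2 + Z3) = 925.4 - j983.2 Ω = 1350∠-46.7° Ω.
Step 5 — Power factor: PF = cos(φ) = Re(Z)/|Z| = 925.36/1350.2 = 0.6854.
Step 6 — Type: Im(Z) = -983.2 ⇒ leading (phase φ = -46.7°).

PF = 0.6854 (leading, φ = -46.7°)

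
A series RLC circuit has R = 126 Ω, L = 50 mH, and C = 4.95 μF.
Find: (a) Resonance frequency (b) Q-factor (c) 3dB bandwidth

Step 1 — Resonance condition Im(Z)=0 gives ω₀ = 1/√(LC).
Step 2 — ω₀ = 1/√(0.05·4.95e-06) = 2010 rad/s.
Step 3 — f₀ = ω₀/(2π) = 319.9 Hz.
Step 4 — Series Q: Q = ω₀L/R = 2010·0.05/126 = 0.7976.
Step 5 — 3dB bandwidth: Δω = ω₀/Q = 2520 rad/s; BW = Δω/(2π) = 401.1 Hz.

(a) f₀ = 319.9 Hz  (b) Q = 0.7976  (c) BW = 401.1 Hz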